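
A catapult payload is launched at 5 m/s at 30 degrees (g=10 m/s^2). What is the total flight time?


Given: v0 = 5 m/s, theta = 30 deg, g = 10 m/s^2
sin(30) = 1/2
Using T = 2*v0*sin(theta) / g
T = 2*5*1/2 / 10
T = 5 / 10
T = 1/2 s

1/2 s


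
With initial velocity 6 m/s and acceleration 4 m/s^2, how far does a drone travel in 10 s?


Given: v0 = 6 m/s, a = 4 m/s^2, t = 10 s
Using s = v0*t + (1/2)*a*t^2
s = 6*10 + (1/2)*4*10^2
s = 60 + (1/2)*400
s = 60 + 200
s = 260

260 m


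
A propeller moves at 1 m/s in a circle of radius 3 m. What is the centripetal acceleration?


Given: v = 1 m/s, r = 3 m
Using a_c = v^2 / r
a_c = 1^2 / 3
a_c = 1 / 3
a_c = 1/3 m/s^2

1/3 m/s^2


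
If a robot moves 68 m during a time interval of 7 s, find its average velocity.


Given: distance d = 68 m, time t = 7 s
Using v = d / t
v = 68 / 7
v = 68/7 m/s

68/7 m/s


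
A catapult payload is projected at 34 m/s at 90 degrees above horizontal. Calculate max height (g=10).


Given: v0 = 34 m/s, theta = 90 deg, g = 10 m/s^2
sin^2(90) = 1
Using H = v0^2 * sin^2(theta) / (2*g)
H = 34^2 * 1 / (2*10)
H = 1156 * 1 / 20
H = 1156 / 20
H = 289/5 m

289/5 m


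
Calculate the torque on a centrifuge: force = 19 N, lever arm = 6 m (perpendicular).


Given: F = 19 N, r = 6 m, angle = 90 deg (perpendicular)
Using tau = F * r * sin(90)
sin(90) = 1
tau = 19 * 6 * 1
tau = 114 Nm

114 Nm


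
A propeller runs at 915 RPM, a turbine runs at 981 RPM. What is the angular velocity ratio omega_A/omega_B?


Given: RPM_A = 915, RPM_B = 981
omega = 2*pi*RPM/60, so omega_A/omega_B = RPM_A / RPM_B
omega_A/omega_B = 915 / 981
omega_A/omega_B = 305/327

305/327


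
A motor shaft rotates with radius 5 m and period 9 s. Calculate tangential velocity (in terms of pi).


Given: radius r = 5 m, period T = 9 s
Using v = 2*pi*r / T
v = 2*pi*5 / 9
v = 10*pi / 9
v = 10/9*pi m/s

10/9*pi m/s


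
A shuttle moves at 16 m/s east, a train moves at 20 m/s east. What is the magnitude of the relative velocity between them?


Given: v_A = 16 m/s east, v_B = 20 m/s east
Both move in the same direction; relative speed = |v_A - v_B|
|16 - 20| = |-4|
= 4 m/s

4 m/s


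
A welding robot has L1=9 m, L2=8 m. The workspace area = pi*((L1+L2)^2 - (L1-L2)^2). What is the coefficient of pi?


Given: L1 = 9, L2 = 8
(L1+L2)^2 = (17)^2 = 289
(L1-L2)^2 = (1)^2 = 1
Difference = 289 - 1 = 288
This equals 4*L1*L2 = 4*9*8 = 288
Workspace area = 288*pi

288


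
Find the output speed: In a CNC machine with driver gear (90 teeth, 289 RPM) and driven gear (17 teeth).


Given: N1 = 90 teeth, w1 = 289 RPM, N2 = 17 teeth
Using N1*w1 = N2*w2
w2 = N1*w1 / N2
w2 = 90*289 / 17
w2 = 26010 / 17
w2 = 1530 RPM

1530 RPM


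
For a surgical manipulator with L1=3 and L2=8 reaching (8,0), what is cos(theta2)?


Given: L1 = 3, L2 = 8, target (x, y) = (8, 0)
Using cos(theta2) = (x^2 + y^2 - L1^2 - L2^2) / (2*L1*L2)
x^2 + y^2 = 8^2 + 0 = 64
L1^2 + L2^2 = 9 + 64 = 73
Numerator = 64 - 73 = -9
Denominator = 2*3*8 = 48
cos(theta2) = -9/48 = -3/16

-3/16


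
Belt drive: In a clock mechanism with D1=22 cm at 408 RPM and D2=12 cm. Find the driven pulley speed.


Given: D1 = 22 cm, w1 = 408 RPM, D2 = 12 cm
Using D1*w1 = D2*w2
w2 = D1*w1 / D2
w2 = 22*408 / 12
w2 = 8976 / 12
w2 = 748 RPM

748 RPM


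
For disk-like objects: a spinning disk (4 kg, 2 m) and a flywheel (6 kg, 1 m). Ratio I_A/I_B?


Given: M1=4 kg, R1=2 m, M2=6 kg, R2=1 m
For a disk: I = (1/2)*M*R^2, so I_A/I_B = (M1*R1^2)/(M2*R2^2)
M1*R1^2 = 4*4 = 16
M2*R2^2 = 6*1 = 6
I_A/I_B = 16/6 = 8/3

8/3


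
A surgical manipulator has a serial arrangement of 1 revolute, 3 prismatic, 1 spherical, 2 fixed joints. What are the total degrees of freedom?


Given: serial robot with 1 revolute, 3 prismatic, 1 spherical, 2 fixed joints
DOF contribution per joint type: revolute=1, prismatic=1, spherical=3, fixed=0
DOF = 1*1 + 3*1 + 1*3 + 2*0
DOF = 7

7


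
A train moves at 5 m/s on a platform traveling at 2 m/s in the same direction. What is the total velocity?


Given: object velocity = 5 m/s, platform velocity = 2 m/s (same direction)
Using classical velocity addition: v_total = v_object + v_platform
v_total = 5 + 2
v_total = 7 m/s

7 m/s


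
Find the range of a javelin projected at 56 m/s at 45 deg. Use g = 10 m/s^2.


Given: v0 = 56 m/s, theta = 45 deg, g = 10 m/s^2
sin(2*45) = sin(90) = 1
Using R = v0^2 * sin(2*theta) / g
R = 56^2 * 1 / 10
R = 3136 / 10
R = 1568/5 m

1568/5 m


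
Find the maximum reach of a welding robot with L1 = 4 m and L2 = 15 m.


Given: L1 = 4 m, L2 = 15 m
For a 2-link planar arm, max reach = L1 + L2 (fully extended)
Max reach = 4 + 15
Max reach = 19 m

19 m


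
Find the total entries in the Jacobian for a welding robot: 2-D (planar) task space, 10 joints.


Given: task space dimension = 2, joints = 10
Jacobian is a 2 x 10 matrix
Total entries = rows * columns
Total = 2 * 10
Total = 20

20


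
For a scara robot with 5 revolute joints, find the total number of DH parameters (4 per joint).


Given: 5 joints, 4 DH parameters per joint (d, theta, a, alpha)
Total DH parameters = number_of_joints * 4
Total = 5 * 4
Total = 20

20


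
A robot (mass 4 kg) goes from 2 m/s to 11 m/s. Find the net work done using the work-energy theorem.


Given: m = 4 kg, v0 = 2 m/s, v = 11 m/s
Using W = (1/2)*m*(v^2 - v0^2)
v^2 = 11^2 = 121
v0^2 = 2^2 = 4
v^2 - v0^2 = 121 - 4 = 117
W = (1/2)*4*117 = 234 J

234 J


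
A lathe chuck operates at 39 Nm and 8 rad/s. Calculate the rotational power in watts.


Given: tau = 39 Nm, omega = 8 rad/s
Using P = tau * omega
P = 39 * 8
P = 312 W

312 W


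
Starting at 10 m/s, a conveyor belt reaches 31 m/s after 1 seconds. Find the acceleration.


Given: initial velocity v0 = 10 m/s, final velocity v = 31 m/s, time t = 1 s
Using a = (v - v0) / t
a = (31 - 10) / 1
a = 21 / 1
a = 21 m/s^2

21 m/s^2


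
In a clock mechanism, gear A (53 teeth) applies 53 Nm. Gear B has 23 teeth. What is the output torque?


Given: N1 = 53, N2 = 23, T1 = 53 Nm
Using T2/T1 = N2/N1
T2 = T1 * N2 / N1
T2 = 53 * 23 / 53
T2 = 1219 / 53
T2 = 23 Nm

23 Nm


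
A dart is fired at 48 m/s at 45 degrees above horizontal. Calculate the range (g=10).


Given: v0 = 48 m/s, theta = 45 deg, g = 10 m/s^2
sin(2*45) = sin(90) = 1
Using R = v0^2 * sin(2*theta) / g
R = 48^2 * 1 / 10
R = 2304 / 10
R = 1152/5 m

1152/5 m


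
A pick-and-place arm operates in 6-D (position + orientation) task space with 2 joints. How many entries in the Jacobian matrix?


Given: task space dimension = 6, joints = 2
Jacobian is a 6 x 2 matrix
Total entries = rows * columns
Total = 6 * 2
Total = 12

12


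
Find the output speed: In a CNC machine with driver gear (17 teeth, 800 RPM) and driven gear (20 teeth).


Given: N1 = 17 teeth, w1 = 800 RPM, N2 = 20 teeth
Using N1*w1 = N2*w2
w2 = N1*w1 / N2
w2 = 17*800 / 20
w2 = 13600 / 20
w2 = 680 RPM

680 RPM


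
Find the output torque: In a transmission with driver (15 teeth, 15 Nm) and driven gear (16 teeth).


Given: N1 = 15, N2 = 16, T1 = 15 Nm
Using T2/T1 = N2/N1
T2 = T1 * N2 / N1
T2 = 15 * 16 / 15
T2 = 240 / 15
T2 = 16 Nm

16 Nm


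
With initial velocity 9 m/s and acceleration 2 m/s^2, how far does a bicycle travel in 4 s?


Given: v0 = 9 m/s, a = 2 m/s^2, t = 4 s
Using s = v0*t + (1/2)*a*t^2
s = 9*4 + (1/2)*2*4^2
s = 36 + (1/2)*32
s = 36 + 16
s = 52

52 m


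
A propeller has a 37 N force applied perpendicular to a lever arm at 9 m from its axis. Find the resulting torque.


Given: F = 37 N, r = 9 m, angle = 90 deg (perpendicular)
Using tau = F * r * sin(90)
sin(90) = 1
tau = 37 * 9 * 1
tau = 333 Nm

333 Nm


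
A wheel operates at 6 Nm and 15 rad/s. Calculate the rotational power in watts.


Given: tau = 6 Nm, omega = 15 rad/s
Using P = tau * omega
P = 6 * 15
P = 90 W

90 W


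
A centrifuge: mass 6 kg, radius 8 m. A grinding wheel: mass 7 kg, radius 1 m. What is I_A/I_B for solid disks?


Given: M1=6 kg, R1=8 m, M2=7 kg, R2=1 m
For a disk: I = (1/2)*M*R^2, so I_A/I_B = (M1*R1^2)/(M2*R2^2)
M1*R1^2 = 6*64 = 384
M2*R2^2 = 7*1 = 7
I_A/I_B = 384/7 = 384/7

384/7


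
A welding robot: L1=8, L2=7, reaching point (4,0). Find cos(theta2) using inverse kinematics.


Given: L1 = 8, L2 = 7, target (x, y) = (4, 0)
Using cos(theta2) = (x^2 + y^2 - L1^2 - L2^2) / (2*L1*L2)
x^2 + y^2 = 4^2 + 0 = 16
L1^2 + L2^2 = 64 + 49 = 113
Numerator = 16 - 113 = -97
Denominator = 2*8*7 = 112
cos(theta2) = -97/112 = -97/112

-97/112


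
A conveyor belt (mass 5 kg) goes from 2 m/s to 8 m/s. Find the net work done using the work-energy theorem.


Given: m = 5 kg, v0 = 2 m/s, v = 8 m/s
Using W = (1/2)*m*(v^2 - v0^2)
v^2 = 8^2 = 64
v0^2 = 2^2 = 4
v^2 - v0^2 = 64 - 4 = 60
W = (1/2)*5*60 = 150 J

150 J


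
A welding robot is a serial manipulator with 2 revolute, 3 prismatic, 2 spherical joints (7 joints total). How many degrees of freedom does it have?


Given: serial robot with 2 revolute, 3 prismatic, 2 spherical joints
DOF contribution per joint type: revolute=1, prismatic=1, spherical=3, fixed=0
DOF = 2*1 + 3*1 + 2*3
DOF = 11

11


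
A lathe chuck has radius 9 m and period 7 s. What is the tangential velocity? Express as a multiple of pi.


Given: radius r = 9 m, period T = 7 s
Using v = 2*pi*r / T
v = 2*pi*9 / 7
v = 18*pi / 7
v = 18/7*pi m/s

18/7*pi m/s


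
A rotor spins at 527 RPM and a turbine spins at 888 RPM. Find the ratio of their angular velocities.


Given: RPM_A = 527, RPM_B = 888
omega = 2*pi*RPM/60, so omega_A/omega_B = RPM_A / RPM_B
omega_A/omega_B = 527 / 888
omega_A/omega_B = 527/888

527/888


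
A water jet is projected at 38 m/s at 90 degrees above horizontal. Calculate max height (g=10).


Given: v0 = 38 m/s, theta = 90 deg, g = 10 m/s^2
sin^2(90) = 1
Using H = v0^2 * sin^2(theta) / (2*g)
H = 38^2 * 1 / (2*10)
H = 1444 * 1 / 20
H = 1444 / 20
H = 361/5 m

361/5 m


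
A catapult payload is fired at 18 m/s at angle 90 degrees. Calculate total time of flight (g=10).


Given: v0 = 18 m/s, theta = 90 deg, g = 10 m/s^2
sin(90) = 1
Using T = 2*v0*sin(theta) / g
T = 2*18*1 / 10
T = 36 / 10
T = 18/5 s

18/5 s


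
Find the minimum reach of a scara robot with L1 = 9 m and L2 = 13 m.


Given: L1 = 9 m, L2 = 13 m
For a 2-link planar arm, min reach = |L1 - L2| (second link folded back)
Min reach = |9 - 13|
Min reach = 4 m

4 m


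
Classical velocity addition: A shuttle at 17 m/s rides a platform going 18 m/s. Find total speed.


Given: object velocity = 17 m/s, platform velocity = 18 m/s (same direction)
Using classical velocity addition: v_total = v_object + v_platform
v_total = 17 + 18
v_total = 35 m/s

35 m/s


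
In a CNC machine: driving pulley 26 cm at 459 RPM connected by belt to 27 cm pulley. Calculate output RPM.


Given: D1 = 26 cm, w1 = 459 RPM, D2 = 27 cm
Using D1*w1 = D2*w2
w2 = D1*w1 / D2
w2 = 26*459 / 27
w2 = 11934 / 27
w2 = 442 RPM

442 RPM


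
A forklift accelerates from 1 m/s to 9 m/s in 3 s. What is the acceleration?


Given: initial velocity v0 = 1 m/s, final velocity v = 9 m/s, time t = 3 s
Using a = (v - v0) / t
a = (9 - 1) / 3
a = 8 / 3
a = 8/3 m/s^2

8/3 m/s^2


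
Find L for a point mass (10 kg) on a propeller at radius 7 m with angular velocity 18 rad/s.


Given: m = 10 kg, r = 7 m, omega = 18 rad/s
For a point mass: I = m*r^2
I = 10*7^2 = 10*49 = 490
L = I*omega = 490*18
L = 8820 kg*m^2/s

8820 kg*m^2/s


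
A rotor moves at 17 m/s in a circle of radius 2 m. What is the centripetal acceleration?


Given: v = 17 m/s, r = 2 m
Using a_c = v^2 / r
a_c = 17^2 / 2
a_c = 289 / 2
a_c = 289/2 m/s^2

289/2 m/s^2


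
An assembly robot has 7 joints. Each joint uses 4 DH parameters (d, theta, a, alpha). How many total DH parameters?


Given: 7 joints, 4 DH parameters per joint (d, theta, a, alpha)
Total DH parameters = number_of_joints * 4
Total = 7 * 4
Total = 28

28


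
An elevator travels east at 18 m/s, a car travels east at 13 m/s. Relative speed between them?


Given: v_A = 18 m/s east, v_B = 13 m/s east
Both move in the same direction; relative speed = |v_A - v_B|
|18 - 13| = |5|
= 5 m/s

5 m/s


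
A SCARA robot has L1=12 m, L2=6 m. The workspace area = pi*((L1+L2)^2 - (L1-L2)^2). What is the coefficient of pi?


Given: L1 = 12, L2 = 6
(L1+L2)^2 = (18)^2 = 324
(L1-L2)^2 = (6)^2 = 36
Difference = 324 - 36 = 288
This equals 4*L1*L2 = 4*12*6 = 288
Workspace area = 288*pi

288


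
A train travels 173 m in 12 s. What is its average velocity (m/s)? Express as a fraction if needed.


Given: distance d = 173 m, time t = 12 s
Using v = d / t
v = 173 / 12
v = 173/12 m/s

173/12 m/s


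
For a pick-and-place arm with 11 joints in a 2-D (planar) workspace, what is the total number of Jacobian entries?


Given: task space dimension = 2, joints = 11
Jacobian is a 2 x 11 matrix
Total entries = rows * columns
Total = 2 * 11
Total = 22

22


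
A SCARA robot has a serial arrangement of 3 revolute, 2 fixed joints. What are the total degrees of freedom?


Given: serial robot with 3 revolute, 2 fixed joints
DOF contribution per joint type: revolute=1, prismatic=1, spherical=3, fixed=0
DOF = 3*1 + 2*0
DOF = 3

3


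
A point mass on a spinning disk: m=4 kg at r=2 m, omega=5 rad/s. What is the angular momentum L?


Given: m = 4 kg, r = 2 m, omega = 5 rad/s
For a point mass: I = m*r^2
I = 4*2^2 = 4*4 = 16
L = I*omega = 16*5
L = 80 kg*m^2/s

80 kg*m^2/s


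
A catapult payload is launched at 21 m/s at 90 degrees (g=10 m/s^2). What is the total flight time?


Given: v0 = 21 m/s, theta = 90 deg, g = 10 m/s^2
sin(90) = 1
Using T = 2*v0*sin(theta) / g
T = 2*21*1 / 10
T = 42 / 10
T = 21/5 s

21/5 s


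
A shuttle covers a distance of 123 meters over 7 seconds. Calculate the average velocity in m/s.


Given: distance d = 123 m, time t = 7 s
Using v = d / t
v = 123 / 7
v = 123/7 m/s

123/7 m/s


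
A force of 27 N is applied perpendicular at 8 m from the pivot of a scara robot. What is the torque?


Given: F = 27 N, r = 8 m, angle = 90 deg (perpendicular)
Using tau = F * r * sin(90)
sin(90) = 1
tau = 27 * 8 * 1
tau = 216 Nm

216 Nm


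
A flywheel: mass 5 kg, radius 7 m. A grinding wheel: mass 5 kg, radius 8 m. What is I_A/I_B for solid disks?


Given: M1=5 kg, R1=7 m, M2=5 kg, R2=8 m
For a disk: I = (1/2)*M*R^2, so I_A/I_B = (M1*R1^2)/(M2*R2^2)
M1*R1^2 = 5*49 = 245
M2*R2^2 = 5*64 = 320
I_A/I_B = 245/320 = 49/64

49/64


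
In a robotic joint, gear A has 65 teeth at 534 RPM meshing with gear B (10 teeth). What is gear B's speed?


Given: N1 = 65 teeth, w1 = 534 RPM, N2 = 10 teeth
Using N1*w1 = N2*w2
w2 = N1*w1 / N2
w2 = 65*534 / 10
w2 = 34710 / 10
w2 = 3471 RPM

3471 RPM


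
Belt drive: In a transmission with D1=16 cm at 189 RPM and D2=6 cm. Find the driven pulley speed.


Given: D1 = 16 cm, w1 = 189 RPM, D2 = 6 cm
Using D1*w1 = D2*w2
w2 = D1*w1 / D2
w2 = 16*189 / 6
w2 = 3024 / 6
w2 = 504 RPM

504 RPM


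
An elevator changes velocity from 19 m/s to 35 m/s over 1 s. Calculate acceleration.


Given: initial velocity v0 = 19 m/s, final velocity v = 35 m/s, time t = 1 s
Using a = (v - v0) / t
a = (35 - 19) / 1
a = 16 / 1
a = 16 m/s^2

16 m/s^2


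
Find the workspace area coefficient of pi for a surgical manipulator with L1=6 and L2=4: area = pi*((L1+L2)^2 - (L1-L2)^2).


Given: L1 = 6, L2 = 4
(L1+L2)^2 = (10)^2 = 100
(L1-L2)^2 = (2)^2 = 4
Difference = 100 - 4 = 96
This equals 4*L1*L2 = 4*6*4 = 96
Workspace area = 96*pi

96


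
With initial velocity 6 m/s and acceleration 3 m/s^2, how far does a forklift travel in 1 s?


Given: v0 = 6 m/s, a = 3 m/s^2, t = 1 s
Using s = v0*t + (1/2)*a*t^2
s = 6*1 + (1/2)*3*1^2
s = 6 + (1/2)*3
s = 6 + 3/2
s = 15/2

15/2 m


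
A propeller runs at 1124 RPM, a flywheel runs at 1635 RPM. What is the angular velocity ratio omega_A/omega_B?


Given: RPM_A = 1124, RPM_B = 1635
omega = 2*pi*RPM/60, so omega_A/omega_B = RPM_A / RPM_B
omega_A/omega_B = 1124 / 1635
omega_A/omega_B = 1124/1635

1124/1635


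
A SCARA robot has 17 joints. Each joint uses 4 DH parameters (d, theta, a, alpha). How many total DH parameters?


Given: 17 joints, 4 DH parameters per joint (d, theta, a, alpha)
Total DH parameters = number_of_joints * 4
Total = 17 * 4
Total = 68

68


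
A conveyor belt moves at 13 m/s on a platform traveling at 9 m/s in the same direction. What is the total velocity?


Given: object velocity = 13 m/s, platform velocity = 9 m/s (same direction)
Using classical velocity addition: v_total = v_object + v_platform
v_total = 13 + 9
v_total = 22 m/s

22 m/s


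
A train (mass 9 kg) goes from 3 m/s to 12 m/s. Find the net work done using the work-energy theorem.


Given: m = 9 kg, v0 = 3 m/s, v = 12 m/s
Using W = (1/2)*m*(v^2 - v0^2)
v^2 = 12^2 = 144
v0^2 = 3^2 = 9
v^2 - v0^2 = 144 - 9 = 135
W = (1/2)*9*135 = 1215/2 J

1215/2 J


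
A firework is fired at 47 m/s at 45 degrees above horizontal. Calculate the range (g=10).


Given: v0 = 47 m/s, theta = 45 deg, g = 10 m/s^2
sin(2*45) = sin(90) = 1
Using R = v0^2 * sin(2*theta) / g
R = 47^2 * 1 / 10
R = 2209 / 10
R = 2209/10 m

2209/10 m


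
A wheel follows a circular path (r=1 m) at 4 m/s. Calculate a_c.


Given: v = 4 m/s, r = 1 m
Using a_c = v^2 / r
a_c = 4^2 / 1
a_c = 16 / 1
a_c = 16 m/s^2

16 m/s^2


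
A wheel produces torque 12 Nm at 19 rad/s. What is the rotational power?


Given: tau = 12 Nm, omega = 19 rad/s
Using P = tau * omega
P = 12 * 19
P = 228 W

228 W


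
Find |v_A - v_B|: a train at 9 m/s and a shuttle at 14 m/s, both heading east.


Given: v_A = 9 m/s east, v_B = 14 m/s east
Both move in the same direction; relative speed = |v_A - v_B|
|9 - 14| = |-5|
= 5 m/s

5 m/s


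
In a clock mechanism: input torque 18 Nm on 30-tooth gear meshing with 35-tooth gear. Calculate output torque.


Given: N1 = 30, N2 = 35, T1 = 18 Nm
Using T2/T1 = N2/N1
T2 = T1 * N2 / N1
T2 = 18 * 35 / 30
T2 = 630 / 30
T2 = 21 Nm

21 Nm


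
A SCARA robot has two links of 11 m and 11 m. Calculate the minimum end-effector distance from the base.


Given: L1 = 11 m, L2 = 11 m
For a 2-link planar arm, min reach = |L1 - L2| (second link folded back)
Min reach = |11 - 11|
Min reach = 0 m

0 m


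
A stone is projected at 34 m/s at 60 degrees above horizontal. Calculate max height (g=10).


Given: v0 = 34 m/s, theta = 60 deg, g = 10 m/s^2
sin^2(60) = 3/4
Using H = v0^2 * sin^2(theta) / (2*g)
H = 34^2 * 3/4 / (2*10)
H = 1156 * 3/4 / 20
H = 867 / 20
H = 867/20 m

867/20 m


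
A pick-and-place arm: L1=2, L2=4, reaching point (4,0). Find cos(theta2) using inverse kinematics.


Given: L1 = 2, L2 = 4, target (x, y) = (4, 0)
Using cos(theta2) = (x^2 + y^2 - L1^2 - L2^2) / (2*L1*L2)
x^2 + y^2 = 4^2 + 0 = 16
L1^2 + L2^2 = 4 + 16 = 20
Numerator = 16 - 20 = -4
Denominator = 2*2*4 = 16
cos(theta2) = -4/16 = -1/4

-1/4


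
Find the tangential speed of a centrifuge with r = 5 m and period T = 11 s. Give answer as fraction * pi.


Given: radius r = 5 m, period T = 11 s
Using v = 2*pi*r / T
v = 2*pi*5 / 11
v = 10*pi / 11
v = 10/11*pi m/s

10/11*pi m/s


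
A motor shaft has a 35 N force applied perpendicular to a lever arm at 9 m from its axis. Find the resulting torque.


Given: F = 35 N, r = 9 m, angle = 90 deg (perpendicular)
Using tau = F * r * sin(90)
sin(90) = 1
tau = 35 * 9 * 1
tau = 315 Nm

315 Nm


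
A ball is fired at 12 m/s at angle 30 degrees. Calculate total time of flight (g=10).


Given: v0 = 12 m/s, theta = 30 deg, g = 10 m/s^2
sin(30) = 1/2
Using T = 2*v0*sin(theta) / g
T = 2*12*1/2 / 10
T = 12 / 10
T = 6/5 s

6/5 s


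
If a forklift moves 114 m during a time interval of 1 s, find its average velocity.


Given: distance d = 114 m, time t = 1 s
Using v = d / t
v = 114 / 1
v = 114 m/s

114 m/s


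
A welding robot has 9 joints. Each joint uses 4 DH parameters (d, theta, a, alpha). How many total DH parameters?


Given: 9 joints, 4 DH parameters per joint (d, theta, a, alpha)
Total DH parameters = number_of_joints * 4
Total = 9 * 4
Total = 36

36


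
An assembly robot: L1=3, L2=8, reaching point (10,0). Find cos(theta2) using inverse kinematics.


Given: L1 = 3, L2 = 8, target (x, y) = (10, 0)
Using cos(theta2) = (x^2 + y^2 - L1^2 - L2^2) / (2*L1*L2)
x^2 + y^2 = 10^2 + 0 = 100
L1^2 + L2^2 = 9 + 64 = 73
Numerator = 100 - 73 = 27
Denominator = 2*3*8 = 48
cos(theta2) = 27/48 = 9/16

9/16


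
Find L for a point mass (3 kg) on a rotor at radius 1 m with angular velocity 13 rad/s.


Given: m = 3 kg, r = 1 m, omega = 13 rad/s
For a point mass: I = m*r^2
I = 3*1^2 = 3*1 = 3
L = I*omega = 3*13
L = 39 kg*m^2/s

39 kg*m^2/s


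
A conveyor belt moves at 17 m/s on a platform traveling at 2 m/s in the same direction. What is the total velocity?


Given: object velocity = 17 m/s, platform velocity = 2 m/s (same direction)
Using classical velocity addition: v_total = v_object + v_platform
v_total = 17 + 2
v_total = 19 m/s

19 m/s


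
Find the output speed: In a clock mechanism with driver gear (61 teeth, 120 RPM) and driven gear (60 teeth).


Given: N1 = 61 teeth, w1 = 120 RPM, N2 = 60 teeth
Using N1*w1 = N2*w2
w2 = N1*w1 / N2
w2 = 61*120 / 60
w2 = 7320 / 60
w2 = 122 RPM

122 RPM


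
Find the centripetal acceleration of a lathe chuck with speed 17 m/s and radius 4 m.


Given: v = 17 m/s, r = 4 m
Using a_c = v^2 / r
a_c = 17^2 / 4
a_c = 289 / 4
a_c = 289/4 m/s^2

289/4 m/s^2


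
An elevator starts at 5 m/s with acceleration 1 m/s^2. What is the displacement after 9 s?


Given: v0 = 5 m/s, a = 1 m/s^2, t = 9 s
Using s = v0*t + (1/2)*a*t^2
s = 5*9 + (1/2)*1*9^2
s = 45 + (1/2)*81
s = 45 + 81/2
s = 171/2

171/2 m


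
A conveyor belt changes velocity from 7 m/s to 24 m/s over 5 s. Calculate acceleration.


Given: initial velocity v0 = 7 m/s, final velocity v = 24 m/s, time t = 5 s
Using a = (v - v0) / t
a = (24 - 7) / 5
a = 17 / 5
a = 17/5 m/s^2

17/5 m/s^2


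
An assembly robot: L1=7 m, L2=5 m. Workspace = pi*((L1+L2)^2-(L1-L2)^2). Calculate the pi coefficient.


Given: L1 = 7, L2 = 5
(L1+L2)^2 = (12)^2 = 144
(L1-L2)^2 = (2)^2 = 4
Difference = 144 - 4 = 140
This equals 4*L1*L2 = 4*7*5 = 140
Workspace area = 140*pi

140


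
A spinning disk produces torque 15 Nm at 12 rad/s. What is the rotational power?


Given: tau = 15 Nm, omega = 12 rad/s
Using P = tau * omega
P = 15 * 12
P = 180 W

180 W


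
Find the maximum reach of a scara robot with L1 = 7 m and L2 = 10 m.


Given: L1 = 7 m, L2 = 10 m
For a 2-link planar arm, max reach = L1 + L2 (fully extended)
Max reach = 7 + 10
Max reach = 17 m

17 m


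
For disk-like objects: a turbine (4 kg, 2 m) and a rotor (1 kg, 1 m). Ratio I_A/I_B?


Given: M1=4 kg, R1=2 m, M2=1 kg, R2=1 m
For a disk: I = (1/2)*M*R^2, so I_A/I_B = (M1*R1^2)/(M2*R2^2)
M1*R1^2 = 4*4 = 16
M2*R2^2 = 1*1 = 1
I_A/I_B = 16/1 = 16

16


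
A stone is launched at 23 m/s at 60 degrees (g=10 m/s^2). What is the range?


Given: v0 = 23 m/s, theta = 60 deg, g = 10 m/s^2
sin(2*60) = sin(120) = sqrt(3)/2
Using R = v0^2 * sin(2*theta) / g
R = 23^2 * (sqrt(3)/2) / 10
R = 529 * sqrt(3) / 20
R = 529/20*sqrt(3) m

529/20*sqrt(3) m


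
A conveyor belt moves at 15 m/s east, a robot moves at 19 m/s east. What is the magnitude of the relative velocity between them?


Given: v_A = 15 m/s east, v_B = 19 m/s east
Both move in the same direction; relative speed = |v_A - v_B|
|15 - 19| = |-4|
= 4 m/s

4 m/s


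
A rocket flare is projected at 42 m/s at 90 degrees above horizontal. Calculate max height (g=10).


Given: v0 = 42 m/s, theta = 90 deg, g = 10 m/s^2
sin^2(90) = 1
Using H = v0^2 * sin^2(theta) / (2*g)
H = 42^2 * 1 / (2*10)
H = 1764 * 1 / 20
H = 1764 / 20
H = 441/5 m

441/5 m


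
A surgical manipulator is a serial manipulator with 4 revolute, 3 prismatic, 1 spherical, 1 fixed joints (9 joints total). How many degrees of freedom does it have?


Given: serial robot with 4 revolute, 3 prismatic, 1 spherical, 1 fixed joints
DOF contribution per joint type: revolute=1, prismatic=1, spherical=3, fixed=0
DOF = 4*1 + 3*1 + 1*3 + 1*0
DOF = 10

10


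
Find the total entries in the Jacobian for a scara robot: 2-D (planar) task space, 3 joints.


Given: task space dimension = 2, joints = 3
Jacobian is a 2 x 3 matrix
Total entries = rows * columns
Total = 2 * 3
Total = 6

6


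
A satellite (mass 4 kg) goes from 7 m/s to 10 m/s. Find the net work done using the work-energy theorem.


Given: m = 4 kg, v0 = 7 m/s, v = 10 m/s
Using W = (1/2)*m*(v^2 - v0^2)
v^2 = 10^2 = 100
v0^2 = 7^2 = 49
v^2 - v0^2 = 100 - 49 = 51
W = (1/2)*4*51 = 102 J

102 J


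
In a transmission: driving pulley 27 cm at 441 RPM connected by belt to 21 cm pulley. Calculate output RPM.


Given: D1 = 27 cm, w1 = 441 RPM, D2 = 21 cm
Using D1*w1 = D2*w2
w2 = D1*w1 / D2
w2 = 27*441 / 21
w2 = 11907 / 21
w2 = 567 RPM

567 RPM


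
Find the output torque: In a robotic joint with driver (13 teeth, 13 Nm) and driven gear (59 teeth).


Given: N1 = 13, N2 = 59, T1 = 13 Nm
Using T2/T1 = N2/N1
T2 = T1 * N2 / N1
T2 = 13 * 59 / 13
T2 = 767 / 13
T2 = 59 Nm

59 Nm


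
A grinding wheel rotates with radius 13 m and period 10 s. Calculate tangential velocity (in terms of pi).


Given: radius r = 13 m, period T = 10 s
Using v = 2*pi*r / T
v = 2*pi*13 / 10
v = 26*pi / 10
v = 13/5*pi m/s

13/5*pi m/s


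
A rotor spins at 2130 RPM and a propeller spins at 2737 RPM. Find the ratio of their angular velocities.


Given: RPM_A = 2130, RPM_B = 2737
omega = 2*pi*RPM/60, so omega_A/omega_B = RPM_A / RPM_B
omega_A/omega_B = 2130 / 2737
omega_A/omega_B = 2130/2737

2130/2737


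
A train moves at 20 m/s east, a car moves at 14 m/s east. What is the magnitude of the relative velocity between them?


Given: v_A = 20 m/s east, v_B = 14 m/s east
Both move in the same direction; relative speed = |v_A - v_B|
|20 - 14| = |6|
= 6 m/s

6 m/s


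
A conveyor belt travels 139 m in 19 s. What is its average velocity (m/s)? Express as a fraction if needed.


Given: distance d = 139 m, time t = 19 s
Using v = d / t
v = 139 / 19
v = 139/19 m/s

139/19 m/s


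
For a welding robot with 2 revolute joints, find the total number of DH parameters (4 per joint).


Given: 2 joints, 4 DH parameters per joint (d, theta, a, alpha)
Total DH parameters = number_of_joints * 4
Total = 2 * 4
Total = 8

8


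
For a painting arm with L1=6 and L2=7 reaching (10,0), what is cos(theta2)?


Given: L1 = 6, L2 = 7, target (x, y) = (10, 0)
Using cos(theta2) = (x^2 + y^2 - L1^2 - L2^2) / (2*L1*L2)
x^2 + y^2 = 10^2 + 0 = 100
L1^2 + L2^2 = 36 + 49 = 85
Numerator = 100 - 85 = 15
Denominator = 2*6*7 = 84
cos(theta2) = 15/84 = 5/28

5/28


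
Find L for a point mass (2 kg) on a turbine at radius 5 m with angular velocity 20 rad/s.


Given: m = 2 kg, r = 5 m, omega = 20 rad/s
For a point mass: I = m*r^2
I = 2*5^2 = 2*25 = 50
L = I*omega = 50*20
L = 1000 kg*m^2/s

1000 kg*m^2/s


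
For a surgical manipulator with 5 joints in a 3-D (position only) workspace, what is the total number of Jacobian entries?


Given: task space dimension = 3, joints = 5
Jacobian is a 3 x 5 matrix
Total entries = rows * columns
Total = 3 * 5
Total = 15

15


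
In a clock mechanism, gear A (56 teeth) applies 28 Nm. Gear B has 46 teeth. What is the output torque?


Given: N1 = 56, N2 = 46, T1 = 28 Nm
Using T2/T1 = N2/N1
T2 = T1 * N2 / N1
T2 = 28 * 46 / 56
T2 = 1288 / 56
T2 = 23 Nm

23 Nm


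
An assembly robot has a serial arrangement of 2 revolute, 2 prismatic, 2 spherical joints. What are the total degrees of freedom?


Given: serial robot with 2 revolute, 2 prismatic, 2 spherical joints
DOF contribution per joint type: revolute=1, prismatic=1, spherical=3, fixed=0
DOF = 2*1 + 2*1 + 2*3
DOF = 10

10


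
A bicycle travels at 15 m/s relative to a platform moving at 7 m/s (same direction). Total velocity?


Given: object velocity = 15 m/s, platform velocity = 7 m/s (same direction)
Using classical velocity addition: v_total = v_object + v_platform
v_total = 15 + 7
v_total = 22 m/s

22 m/s


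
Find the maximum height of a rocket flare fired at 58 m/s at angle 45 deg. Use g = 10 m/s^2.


Given: v0 = 58 m/s, theta = 45 deg, g = 10 m/s^2
sin^2(45) = 1/2
Using H = v0^2 * sin^2(theta) / (2*g)
H = 58^2 * 1/2 / (2*10)
H = 3364 * 1/2 / 20
H = 1682 / 20
H = 841/10 m

841/10 m


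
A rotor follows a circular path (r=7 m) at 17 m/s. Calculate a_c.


Given: v = 17 m/s, r = 7 m
Using a_c = v^2 / r
a_c = 17^2 / 7
a_c = 289 / 7
a_c = 289/7 m/s^2

289/7 m/s^2


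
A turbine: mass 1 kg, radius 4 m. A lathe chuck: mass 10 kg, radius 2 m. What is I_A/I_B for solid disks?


Given: M1=1 kg, R1=4 m, M2=10 kg, R2=2 m
For a disk: I = (1/2)*M*R^2, so I_A/I_B = (M1*R1^2)/(M2*R2^2)
M1*R1^2 = 1*16 = 16
M2*R2^2 = 10*4 = 40
I_A/I_B = 16/40 = 2/5

2/5


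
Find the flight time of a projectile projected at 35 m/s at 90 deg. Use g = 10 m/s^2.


Given: v0 = 35 m/s, theta = 90 deg, g = 10 m/s^2
sin(90) = 1
Using T = 2*v0*sin(theta) / g
T = 2*35*1 / 10
T = 70 / 10
T = 7 s

7 s


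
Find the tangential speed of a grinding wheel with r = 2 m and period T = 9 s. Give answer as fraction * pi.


Given: radius r = 2 m, period T = 9 s
Using v = 2*pi*r / T
v = 2*pi*2 / 9
v = 4*pi / 9
v = 4/9*pi m/s

4/9*pi m/s


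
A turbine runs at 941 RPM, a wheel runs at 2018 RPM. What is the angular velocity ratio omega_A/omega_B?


Given: RPM_A = 941, RPM_B = 2018
omega = 2*pi*RPM/60, so omega_A/omega_B = RPM_A / RPM_B
omega_A/omega_B = 941 / 2018
omega_A/omega_B = 941/2018

941/2018


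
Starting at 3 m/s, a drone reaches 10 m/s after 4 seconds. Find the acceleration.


Given: initial velocity v0 = 3 m/s, final velocity v = 10 m/s, time t = 4 s
Using a = (v - v0) / t
a = (10 - 3) / 4
a = 7 / 4
a = 7/4 m/s^2

7/4 m/s^2


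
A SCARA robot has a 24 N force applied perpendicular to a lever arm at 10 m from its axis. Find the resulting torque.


Given: F = 24 N, r = 10 m, angle = 90 deg (perpendicular)
Using tau = F * r * sin(90)
sin(90) = 1
tau = 24 * 10 * 1
tau = 240 Nm

240 Nm


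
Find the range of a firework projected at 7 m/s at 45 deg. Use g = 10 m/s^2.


Given: v0 = 7 m/s, theta = 45 deg, g = 10 m/s^2
sin(2*45) = sin(90) = 1
Using R = v0^2 * sin(2*theta) / g
R = 7^2 * 1 / 10
R = 49 / 10
R = 49/10 m

49/10 m


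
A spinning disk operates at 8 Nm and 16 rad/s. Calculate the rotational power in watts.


Given: tau = 8 Nm, omega = 16 rad/s
Using P = tau * omega
P = 8 * 16
P = 128 W

128 W


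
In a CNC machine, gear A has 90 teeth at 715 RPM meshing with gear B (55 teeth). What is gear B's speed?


Given: N1 = 90 teeth, w1 = 715 RPM, N2 = 55 teeth
Using N1*w1 = N2*w2
w2 = N1*w1 / N2
w2 = 90*715 / 55
w2 = 64350 / 55
w2 = 1170 RPM

1170 RPM


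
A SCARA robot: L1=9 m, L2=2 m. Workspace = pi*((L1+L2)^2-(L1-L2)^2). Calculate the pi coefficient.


Given: L1 = 9, L2 = 2
(L1+L2)^2 = (11)^2 = 121
(L1-L2)^2 = (7)^2 = 49
Difference = 121 - 49 = 72
This equals 4*L1*L2 = 4*9*2 = 72
Workspace area = 72*pi

72


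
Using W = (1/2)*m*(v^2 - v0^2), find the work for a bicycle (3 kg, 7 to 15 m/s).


Given: m = 3 kg, v0 = 7 m/s, v = 15 m/s
Using W = (1/2)*m*(v^2 - v0^2)
v^2 = 15^2 = 225
v0^2 = 7^2 = 49
v^2 - v0^2 = 225 - 49 = 176
W = (1/2)*3*176 = 264 J

264 J


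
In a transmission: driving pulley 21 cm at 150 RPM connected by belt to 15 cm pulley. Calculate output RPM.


Given: D1 = 21 cm, w1 = 150 RPM, D2 = 15 cm
Using D1*w1 = D2*w2
w2 = D1*w1 / D2
w2 = 21*150 / 15
w2 = 3150 / 15
w2 = 210 RPM

210 RPM


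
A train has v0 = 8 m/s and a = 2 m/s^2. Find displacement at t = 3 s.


Given: v0 = 8 m/s, a = 2 m/s^2, t = 3 s
Using s = v0*t + (1/2)*a*t^2
s = 8*3 + (1/2)*2*3^2
s = 24 + (1/2)*18
s = 24 + 9
s = 33

33 m


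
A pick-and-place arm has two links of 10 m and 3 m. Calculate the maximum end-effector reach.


Given: L1 = 10 m, L2 = 3 m
For a 2-link planar arm, max reach = L1 + L2 (fully extended)
Max reach = 10 + 3
Max reach = 13 m

13 m


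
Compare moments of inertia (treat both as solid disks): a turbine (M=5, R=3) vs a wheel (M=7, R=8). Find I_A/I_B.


Given: M1=5 kg, R1=3 m, M2=7 kg, R2=8 m
For a disk: I = (1/2)*M*R^2, so I_A/I_B = (M1*R1^2)/(M2*R2^2)
M1*R1^2 = 5*9 = 45
M2*R2^2 = 7*64 = 448
I_A/I_B = 45/448 = 45/448

45/448


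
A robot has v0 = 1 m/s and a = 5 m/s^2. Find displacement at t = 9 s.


Given: v0 = 1 m/s, a = 5 m/s^2, t = 9 s
Using s = v0*t + (1/2)*a*t^2
s = 1*9 + (1/2)*5*9^2
s = 9 + (1/2)*405
s = 9 + 405/2
s = 423/2

423/2 m


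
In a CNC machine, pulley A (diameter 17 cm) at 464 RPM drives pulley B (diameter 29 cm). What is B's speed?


Given: D1 = 17 cm, w1 = 464 RPM, D2 = 29 cm
Using D1*w1 = D2*w2
w2 = D1*w1 / D2
w2 = 17*464 / 29
w2 = 7888 / 29
w2 = 272 RPM

272 RPM


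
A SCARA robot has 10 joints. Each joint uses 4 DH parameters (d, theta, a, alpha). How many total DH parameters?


Given: 10 joints, 4 DH parameters per joint (d, theta, a, alpha)
Total DH parameters = number_of_joints * 4
Total = 10 * 4
Total = 40

40


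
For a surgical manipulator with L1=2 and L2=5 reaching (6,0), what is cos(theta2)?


Given: L1 = 2, L2 = 5, target (x, y) = (6, 0)
Using cos(theta2) = (x^2 + y^2 - L1^2 - L2^2) / (2*L1*L2)
x^2 + y^2 = 6^2 + 0 = 36
L1^2 + L2^2 = 4 + 25 = 29
Numerator = 36 - 29 = 7
Denominator = 2*2*5 = 20
cos(theta2) = 7/20 = 7/20

7/20


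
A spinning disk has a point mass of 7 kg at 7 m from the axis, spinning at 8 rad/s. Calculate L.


Given: m = 7 kg, r = 7 m, omega = 8 rad/s
For a point mass: I = m*r^2
I = 7*7^2 = 7*49 = 343
L = I*omega = 343*8
L = 2744 kg*m^2/s

2744 kg*m^2/s


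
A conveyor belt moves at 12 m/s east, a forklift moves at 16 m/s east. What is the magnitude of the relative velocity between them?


Given: v_A = 12 m/s east, v_B = 16 m/s east
Both move in the same direction; relative speed = |v_A - v_B|
|12 - 16| = |-4|
= 4 m/s

4 m/s


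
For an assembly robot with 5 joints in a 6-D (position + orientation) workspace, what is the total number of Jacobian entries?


Given: task space dimension = 6, joints = 5
Jacobian is a 6 x 5 matrix
Total entries = rows * columns
Total = 6 * 5
Total = 30

30


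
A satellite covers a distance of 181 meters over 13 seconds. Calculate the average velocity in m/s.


Given: distance d = 181 m, time t = 13 s
Using v = d / t
v = 181 / 13
v = 181/13 m/s

181/13 m/s


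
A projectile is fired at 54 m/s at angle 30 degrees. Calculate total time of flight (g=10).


Given: v0 = 54 m/s, theta = 30 deg, g = 10 m/s^2
sin(30) = 1/2
Using T = 2*v0*sin(theta) / g
T = 2*54*1/2 / 10
T = 54 / 10
T = 27/5 s

27/5 s


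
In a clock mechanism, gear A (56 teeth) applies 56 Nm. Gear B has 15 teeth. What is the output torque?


Given: N1 = 56, N2 = 15, T1 = 56 Nm
Using T2/T1 = N2/N1
T2 = T1 * N2 / N1
T2 = 56 * 15 / 56
T2 = 840 / 56
T2 = 15 Nm

15 Nm


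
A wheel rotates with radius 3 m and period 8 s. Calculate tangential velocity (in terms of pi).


Given: radius r = 3 m, period T = 8 s
Using v = 2*pi*r / T
v = 2*pi*3 / 8
v = 6*pi / 8
v = 3/4*pi m/s

3/4*pi m/s


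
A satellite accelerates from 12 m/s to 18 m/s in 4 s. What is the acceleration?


Given: initial velocity v0 = 12 m/s, final velocity v = 18 m/s, time t = 4 s
Using a = (v - v0) / t
a = (18 - 12) / 4
a = 6 / 4
a = 3/2 m/s^2

3/2 m/s^2


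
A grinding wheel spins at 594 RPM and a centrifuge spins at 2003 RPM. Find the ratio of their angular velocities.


Given: RPM_A = 594, RPM_B = 2003
omega = 2*pi*RPM/60, so omega_A/omega_B = RPM_A / RPM_B
omega_A/omega_B = 594 / 2003
omega_A/omega_B = 594/2003

594/2003


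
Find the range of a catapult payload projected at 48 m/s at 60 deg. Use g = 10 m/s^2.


Given: v0 = 48 m/s, theta = 60 deg, g = 10 m/s^2
sin(2*60) = sin(120) = sqrt(3)/2
Using R = v0^2 * sin(2*theta) / g
R = 48^2 * (sqrt(3)/2) / 10
R = 2304 * sqrt(3) / 20
R = 576/5*sqrt(3) m

576/5*sqrt(3) m


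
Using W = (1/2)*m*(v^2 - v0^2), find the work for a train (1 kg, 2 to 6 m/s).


Given: m = 1 kg, v0 = 2 m/s, v = 6 m/s
Using W = (1/2)*m*(v^2 - v0^2)
v^2 = 6^2 = 36
v0^2 = 2^2 = 4
v^2 - v0^2 = 36 - 4 = 32
W = (1/2)*1*32 = 16 J

16 J


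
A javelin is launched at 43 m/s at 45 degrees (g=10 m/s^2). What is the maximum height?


Given: v0 = 43 m/s, theta = 45 deg, g = 10 m/s^2
sin^2(45) = 1/2
Using H = v0^2 * sin^2(theta) / (2*g)
H = 43^2 * 1/2 / (2*10)
H = 1849 * 1/2 / 20
H = 1849/2 / 20
H = 1849/40 m

1849/40 m


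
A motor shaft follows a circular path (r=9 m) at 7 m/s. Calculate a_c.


Given: v = 7 m/s, r = 9 m
Using a_c = v^2 / r
a_c = 7^2 / 9
a_c = 49 / 9
a_c = 49/9 m/s^2

49/9 m/s^2


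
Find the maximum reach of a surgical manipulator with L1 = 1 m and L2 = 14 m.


Given: L1 = 1 m, L2 = 14 m
For a 2-link planar arm, max reach = L1 + L2 (fully extended)
Max reach = 1 + 14
Max reach = 15 m

15 m


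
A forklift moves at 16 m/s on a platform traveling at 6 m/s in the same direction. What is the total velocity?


Given: object velocity = 16 m/s, platform velocity = 6 m/s (same direction)
Using classical velocity addition: v_total = v_object + v_platform
v_total = 16 + 6
v_total = 22 m/s

22 m/s


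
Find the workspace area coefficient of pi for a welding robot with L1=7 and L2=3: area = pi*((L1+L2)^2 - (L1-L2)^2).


Given: L1 = 7, L2 = 3
(L1+L2)^2 = (10)^2 = 100
(L1-L2)^2 = (4)^2 = 16
Difference = 100 - 16 = 84
This equals 4*L1*L2 = 4*7*3 = 84
Workspace area = 84*pi

84


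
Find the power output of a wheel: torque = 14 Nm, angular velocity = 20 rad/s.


Given: tau = 14 Nm, omega = 20 rad/s
Using P = tau * omega
P = 14 * 20
P = 280 W

280 W


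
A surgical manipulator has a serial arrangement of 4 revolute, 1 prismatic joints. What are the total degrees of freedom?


Given: serial robot with 4 revolute, 1 prismatic joints
DOF contribution per joint type: revolute=1, prismatic=1, spherical=3, fixed=0
DOF = 4*1 + 1*1
DOF = 5

5


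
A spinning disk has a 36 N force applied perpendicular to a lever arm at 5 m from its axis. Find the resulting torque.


Given: F = 36 N, r = 5 m, angle = 90 deg (perpendicular)
Using tau = F * r * sin(90)
sin(90) = 1
tau = 36 * 5 * 1
tau = 180 Nm

180 Nm


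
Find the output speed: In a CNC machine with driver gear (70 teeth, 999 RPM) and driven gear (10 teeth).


Given: N1 = 70 teeth, w1 = 999 RPM, N2 = 10 teeth
Using N1*w1 = N2*w2
w2 = N1*w1 / N2
w2 = 70*999 / 10
w2 = 69930 / 10
w2 = 6993 RPM

6993 RPM


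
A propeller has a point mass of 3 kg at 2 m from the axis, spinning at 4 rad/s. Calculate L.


Given: m = 3 kg, r = 2 m, omega = 4 rad/s
For a point mass: I = m*r^2
I = 3*2^2 = 3*4 = 12
L = I*omega = 12*4
L = 48 kg*m^2/s

48 kg*m^2/s


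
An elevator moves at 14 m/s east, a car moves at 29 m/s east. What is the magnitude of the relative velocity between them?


Given: v_A = 14 m/s east, v_B = 29 m/s east
Both move in the same direction; relative speed = |v_A - v_B|
|14 - 29| = |-15|
= 15 m/s

15 m/s


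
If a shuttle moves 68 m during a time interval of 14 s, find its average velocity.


Given: distance d = 68 m, time t = 14 s
Using v = d / t
v = 68 / 14
v = 34/7 m/s

34/7 m/s


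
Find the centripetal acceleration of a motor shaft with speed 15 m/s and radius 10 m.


Given: v = 15 m/s, r = 10 m
Using a_c = v^2 / r
a_c = 15^2 / 10
a_c = 225 / 10
a_c = 45/2 m/s^2

45/2 m/s^2


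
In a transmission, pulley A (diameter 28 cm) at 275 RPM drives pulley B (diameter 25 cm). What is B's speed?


Given: D1 = 28 cm, w1 = 275 RPM, D2 = 25 cm
Using D1*w1 = D2*w2
w2 = D1*w1 / D2
w2 = 28*275 / 25
w2 = 7700 / 25
w2 = 308 RPM

308 RPM


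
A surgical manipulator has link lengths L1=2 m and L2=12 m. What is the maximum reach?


Given: L1 = 2 m, L2 = 12 m
For a 2-link planar arm, max reach = L1 + L2 (fully extended)
Max reach = 2 + 12
Max reach = 14 m

14 m
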